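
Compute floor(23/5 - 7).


23/5 = 4.6
4.6 - 7 = -2.4
floor(-2.4) = -3

-3


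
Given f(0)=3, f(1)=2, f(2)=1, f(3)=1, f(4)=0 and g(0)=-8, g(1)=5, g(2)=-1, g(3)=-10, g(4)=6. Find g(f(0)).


f(0) = 3
g(3) = -10

-10


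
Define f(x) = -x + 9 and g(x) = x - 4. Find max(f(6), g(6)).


f(6) = 3
g(6) = 2
max = 3

3


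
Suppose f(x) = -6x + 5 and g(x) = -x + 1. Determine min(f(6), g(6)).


f(6) = -31
g(6) = -5
min = -31

-31


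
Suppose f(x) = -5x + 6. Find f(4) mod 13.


f(4) = -14
-14 mod 13 = 12

12


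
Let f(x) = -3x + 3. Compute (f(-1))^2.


f(-1) = 6
(6)^2 = 36

36


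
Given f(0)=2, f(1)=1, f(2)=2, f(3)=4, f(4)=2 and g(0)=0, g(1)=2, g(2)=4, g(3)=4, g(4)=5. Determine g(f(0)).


f(0) = 2
g(2) = 4

4


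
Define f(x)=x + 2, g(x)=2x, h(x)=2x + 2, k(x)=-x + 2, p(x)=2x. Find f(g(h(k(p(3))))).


p(3) = 6
k(6) = -4
h(-4) = -6
g(-6) = -12
f(-12) = -10

-10


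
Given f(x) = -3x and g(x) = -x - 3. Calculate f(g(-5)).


g(-5) = 2
f(2) = -6

-6


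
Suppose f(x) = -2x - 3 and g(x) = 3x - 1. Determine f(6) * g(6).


f(6) = -15
g(6) = 17
Product = -255

-255


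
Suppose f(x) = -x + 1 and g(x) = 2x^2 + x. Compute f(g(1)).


g(1) = 3
f(3) = -2

-2


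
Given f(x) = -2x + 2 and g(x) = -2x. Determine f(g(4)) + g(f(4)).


30


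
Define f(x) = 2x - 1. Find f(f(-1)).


f(-1) = -3
f(-3) = -7

-7


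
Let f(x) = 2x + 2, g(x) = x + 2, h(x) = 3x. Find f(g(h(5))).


h(5) = 15
g(15) = 17
f(17) = 36

36


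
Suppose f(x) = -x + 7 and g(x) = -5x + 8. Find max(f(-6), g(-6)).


f(-6) = 13
g(-6) = 38
max = 38

38


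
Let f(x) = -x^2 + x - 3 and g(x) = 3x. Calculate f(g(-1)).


g(-1) = -3
f(-3) = (-1)*(-3)^2 + 1*(-3) - 3 = -15

-15


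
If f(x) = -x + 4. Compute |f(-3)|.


7


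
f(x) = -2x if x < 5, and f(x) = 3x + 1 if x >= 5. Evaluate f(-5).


-5 satisfies x < 5
f(-5) = 10

10


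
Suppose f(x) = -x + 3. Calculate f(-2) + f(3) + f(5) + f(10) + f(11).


-12


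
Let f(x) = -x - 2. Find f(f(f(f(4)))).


4


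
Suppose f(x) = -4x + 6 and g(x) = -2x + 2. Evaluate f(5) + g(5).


f(5) = -14
g(5) = -8
Sum = -22

-22


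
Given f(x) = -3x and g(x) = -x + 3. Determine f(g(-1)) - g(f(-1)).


f(g(-1)) = -12
g(f(-1)) = 0
Difference = -12

-12


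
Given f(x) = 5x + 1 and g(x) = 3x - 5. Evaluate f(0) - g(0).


f(0) = 1
g(0) = -5
Difference = 6

6


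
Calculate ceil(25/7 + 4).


25/7 = 3.5714
3.5714 + 4 = 7.5714
ceil(7.5714) = 8

8


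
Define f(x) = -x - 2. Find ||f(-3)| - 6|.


f(-3) = 1
|1| = 1
|1 - 6| = 5

5


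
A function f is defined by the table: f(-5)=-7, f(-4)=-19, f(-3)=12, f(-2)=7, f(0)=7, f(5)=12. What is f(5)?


12


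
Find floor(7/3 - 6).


7/3 = 2.3333
2.3333 - 6 = -3.6667
floor(-3.6667) = -4

-4


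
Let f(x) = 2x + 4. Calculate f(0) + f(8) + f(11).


50


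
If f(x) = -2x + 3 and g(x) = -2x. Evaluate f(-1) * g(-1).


f(-1) = 5
g(-1) = 2
Product = 10

10


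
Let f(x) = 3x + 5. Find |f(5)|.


f(5) = 20
|20| = 20

20


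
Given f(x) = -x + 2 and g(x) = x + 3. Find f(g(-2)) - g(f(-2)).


f(g(-2)) = 1
g(f(-2)) = 7
Difference = -6

-6


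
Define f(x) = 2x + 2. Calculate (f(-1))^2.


f(-1) = 0
(0)^2 = 0

0


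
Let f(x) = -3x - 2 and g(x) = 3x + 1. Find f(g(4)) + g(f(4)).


f(g(4)) = -41
g(f(4)) = -41
Sum = -82

-82


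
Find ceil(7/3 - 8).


7/3 = 2.3333
2.3333 - 8 = -5.6667
ceil(-5.6667) = -5

-5


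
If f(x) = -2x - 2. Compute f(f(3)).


f(3) = -8
f(-8) = 14

14


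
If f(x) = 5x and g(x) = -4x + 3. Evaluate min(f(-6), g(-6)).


f(-6) = -30
g(-6) = 27
min = -30

-30


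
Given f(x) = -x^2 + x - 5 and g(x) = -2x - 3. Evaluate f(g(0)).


g(0) = -3
f(-3) = (-1)*(-3)^2 + 1*(-3) - 5 = -17

-17


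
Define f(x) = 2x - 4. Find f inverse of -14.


Solve 2x - 4 = -14
x = (-14 + 4) / 2 = -5

-5


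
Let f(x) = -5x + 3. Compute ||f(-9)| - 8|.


f(-9) = 48
|48| = 48
|48 - 8| = 40

40


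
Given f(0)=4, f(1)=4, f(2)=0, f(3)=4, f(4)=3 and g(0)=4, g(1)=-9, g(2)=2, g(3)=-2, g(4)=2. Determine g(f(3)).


f(3) = 4
g(4) = 2

2


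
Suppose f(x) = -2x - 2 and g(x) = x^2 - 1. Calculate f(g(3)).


g(3) = 8
f(8) = -18

-18


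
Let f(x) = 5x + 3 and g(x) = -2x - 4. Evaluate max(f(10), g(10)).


f(10) = 53
g(10) = -24
max = 53

53


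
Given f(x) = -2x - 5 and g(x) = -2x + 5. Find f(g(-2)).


g(-2) = 9
f(9) = -23

-23


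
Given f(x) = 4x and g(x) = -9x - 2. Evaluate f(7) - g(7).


f(7) = 28
g(7) = -65
Difference = 93

93


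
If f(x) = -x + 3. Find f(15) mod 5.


f(15) = -12
-12 mod 5 = 3

3


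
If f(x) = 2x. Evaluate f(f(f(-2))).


f(-2) = -4
f(-4) = -8
f(-8) = -16

-16


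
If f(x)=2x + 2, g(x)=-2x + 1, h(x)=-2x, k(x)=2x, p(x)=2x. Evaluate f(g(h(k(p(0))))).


p(0) = 0
k(0) = 0
h(0) = 0
g(0) = 1
f(1) = 4

4


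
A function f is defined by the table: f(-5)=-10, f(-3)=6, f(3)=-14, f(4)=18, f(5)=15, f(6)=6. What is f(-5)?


Reading from the table at x = -5

-10


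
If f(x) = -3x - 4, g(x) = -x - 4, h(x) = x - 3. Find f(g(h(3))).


h(3) = 0
g(0) = -4
f(-4) = 8

8


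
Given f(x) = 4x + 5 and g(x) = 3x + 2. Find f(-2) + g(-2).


f(-2) = -3
g(-2) = -4
Sum = -7

-7


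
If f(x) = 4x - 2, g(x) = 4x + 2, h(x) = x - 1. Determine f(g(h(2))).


h(2) = 1
g(1) = 6
f(6) = 22

22


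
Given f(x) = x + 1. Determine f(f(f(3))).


f(3) = 4
f(4) = 5
f(5) = 6

6


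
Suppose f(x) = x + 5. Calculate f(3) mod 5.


f(3) = 8
8 mod 5 = 3

3


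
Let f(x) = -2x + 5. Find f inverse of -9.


Solve -2x + 5 = -9
x = (-9 - 5) / (-2) = 7

7


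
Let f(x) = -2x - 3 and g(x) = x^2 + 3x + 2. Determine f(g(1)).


g(1) = 6
f(6) = -15

-15


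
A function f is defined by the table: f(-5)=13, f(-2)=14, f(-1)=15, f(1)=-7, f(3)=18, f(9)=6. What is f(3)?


18


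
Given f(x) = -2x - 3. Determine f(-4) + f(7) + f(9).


f(-4) = 5
f(7) = -17
f(9) = -21
Sum = -33

-33


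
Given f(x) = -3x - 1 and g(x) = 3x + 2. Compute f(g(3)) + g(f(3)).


f(g(3)) = -34
g(f(3)) = -28
Sum = -62

-62


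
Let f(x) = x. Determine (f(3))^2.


f(3) = 3
(3)^2 = 9

9


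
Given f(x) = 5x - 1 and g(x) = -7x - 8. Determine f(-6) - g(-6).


f(-6) = -31
g(-6) = 34
Difference = -65

-65


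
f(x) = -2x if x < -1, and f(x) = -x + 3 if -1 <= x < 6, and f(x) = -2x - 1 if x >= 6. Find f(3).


3 satisfies -1 <= x < 6
f(3) = 0

0


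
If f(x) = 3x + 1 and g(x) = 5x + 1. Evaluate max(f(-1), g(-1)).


f(-1) = -2
g(-1) = -4
max = -2

-2


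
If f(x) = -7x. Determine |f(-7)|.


f(-7) = 49
|49| = 49

49


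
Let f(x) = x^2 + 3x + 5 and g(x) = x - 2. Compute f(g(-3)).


15


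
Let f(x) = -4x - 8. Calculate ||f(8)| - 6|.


f(8) = -40
|-40| = 40
|40 - 6| = 34

34


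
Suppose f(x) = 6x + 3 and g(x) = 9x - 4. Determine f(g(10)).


g(10) = 86
f(86) = 519

519


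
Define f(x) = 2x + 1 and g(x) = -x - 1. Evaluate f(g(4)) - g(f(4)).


1


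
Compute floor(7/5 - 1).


7/5 = 1.4
1.4 - 1 = 0.4
floor(0.4) = 0

0


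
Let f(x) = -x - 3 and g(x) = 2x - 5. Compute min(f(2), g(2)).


-5


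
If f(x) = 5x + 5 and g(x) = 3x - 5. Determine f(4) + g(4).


32


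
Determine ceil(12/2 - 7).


12/2 = 6
6 - 7 = -1
ceil(-1) = -1

-1


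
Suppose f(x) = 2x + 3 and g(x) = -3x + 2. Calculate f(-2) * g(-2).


f(-2) = -1
g(-2) = 8
Product = -8

-8


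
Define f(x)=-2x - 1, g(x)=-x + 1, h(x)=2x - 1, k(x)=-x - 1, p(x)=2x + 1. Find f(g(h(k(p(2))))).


p(2) = 5
k(5) = -6
h(-6) = -13
g(-13) = 14
f(14) = -29

-29


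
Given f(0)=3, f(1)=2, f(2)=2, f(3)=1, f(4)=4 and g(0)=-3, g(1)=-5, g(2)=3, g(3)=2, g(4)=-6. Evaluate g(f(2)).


f(2) = 2
g(2) = 3

3


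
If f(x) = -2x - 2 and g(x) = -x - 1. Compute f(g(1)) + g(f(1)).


f(g(1)) = 2
g(f(1)) = 3
Sum = 5

5


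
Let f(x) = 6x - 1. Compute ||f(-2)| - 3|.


f(-2) = -13
|-13| = 13
|13 - 3| = 10

10


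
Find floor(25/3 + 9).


17


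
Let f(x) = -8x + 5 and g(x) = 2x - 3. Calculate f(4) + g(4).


f(4) = -27
g(4) = 5
Sum = -22

-22


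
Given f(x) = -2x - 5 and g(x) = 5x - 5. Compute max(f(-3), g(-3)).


f(-3) = 1
g(-3) = -20
max = 1

1


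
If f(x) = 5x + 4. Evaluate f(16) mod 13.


6


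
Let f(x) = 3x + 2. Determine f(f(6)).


f(6) = 20
f(20) = 62

62


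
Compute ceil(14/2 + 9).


16


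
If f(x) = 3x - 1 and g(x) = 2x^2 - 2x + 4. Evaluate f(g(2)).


23


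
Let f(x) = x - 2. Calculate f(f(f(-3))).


f(-3) = -5
f(-5) = -7
f(-7) = -9

-9


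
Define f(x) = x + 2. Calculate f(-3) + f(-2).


-1


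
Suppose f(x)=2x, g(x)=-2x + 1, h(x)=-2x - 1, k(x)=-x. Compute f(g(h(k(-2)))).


k(-2) = 2
h(2) = -5
g(-5) = 11
f(11) = 22

22


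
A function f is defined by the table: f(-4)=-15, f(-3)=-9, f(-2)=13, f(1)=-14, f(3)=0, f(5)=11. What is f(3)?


Reading from the table at x = 3

0


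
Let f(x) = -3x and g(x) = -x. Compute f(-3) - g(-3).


f(-3) = 9
g(-3) = 3
Difference = 6

6


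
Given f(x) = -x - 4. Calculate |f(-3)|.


f(-3) = -1
|-1| = 1

1


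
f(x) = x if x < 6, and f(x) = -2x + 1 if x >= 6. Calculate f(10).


10 satisfies x >= 6
f(10) = -19

-19


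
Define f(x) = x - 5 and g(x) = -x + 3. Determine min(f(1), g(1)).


f(1) = -4
g(1) = 2
min = -4

-4


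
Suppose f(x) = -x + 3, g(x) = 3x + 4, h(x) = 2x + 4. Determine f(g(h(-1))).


h(-1) = 2
g(2) = 10
f(10) = -7

-7


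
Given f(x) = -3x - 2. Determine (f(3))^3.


f(3) = -11
(-11)^3 = -1331

-1331


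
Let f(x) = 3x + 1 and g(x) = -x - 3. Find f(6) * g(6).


f(6) = 19
g(6) = -9
Product = -171

-171


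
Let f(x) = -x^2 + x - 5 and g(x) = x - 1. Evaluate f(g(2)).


g(2) = 1
f(1) = (-1)*(1)^2 + 1*(1) - 5 = -5

-5


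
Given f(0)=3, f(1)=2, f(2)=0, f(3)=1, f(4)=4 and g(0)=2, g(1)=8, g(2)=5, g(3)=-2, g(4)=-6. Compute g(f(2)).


2


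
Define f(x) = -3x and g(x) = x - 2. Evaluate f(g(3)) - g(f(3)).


f(g(3)) = -3
g(f(3)) = -11
Difference = 8

8


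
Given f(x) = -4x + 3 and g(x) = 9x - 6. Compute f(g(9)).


g(9) = 75
f(75) = -297

-297


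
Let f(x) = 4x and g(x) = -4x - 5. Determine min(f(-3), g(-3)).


f(-3) = -12
g(-3) = 7
min = -12

-12


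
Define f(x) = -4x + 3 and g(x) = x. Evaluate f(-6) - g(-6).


33


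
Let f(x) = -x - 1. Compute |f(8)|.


f(8) = -9
|-9| = 9

9


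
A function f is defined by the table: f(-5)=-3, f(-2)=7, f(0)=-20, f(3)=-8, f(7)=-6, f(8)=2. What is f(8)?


2


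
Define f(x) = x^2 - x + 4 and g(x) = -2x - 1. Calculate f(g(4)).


94


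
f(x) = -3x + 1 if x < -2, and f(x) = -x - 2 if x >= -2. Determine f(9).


-11


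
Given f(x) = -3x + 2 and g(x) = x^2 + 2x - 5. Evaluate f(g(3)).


g(3) = 10
f(10) = -28

-28


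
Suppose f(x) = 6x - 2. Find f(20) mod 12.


f(20) = 118
118 mod 12 = 10

10


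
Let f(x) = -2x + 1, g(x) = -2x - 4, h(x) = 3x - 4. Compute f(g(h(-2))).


h(-2) = -10
g(-10) = 16
f(16) = -31

-31


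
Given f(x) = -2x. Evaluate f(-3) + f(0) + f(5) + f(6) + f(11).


f(-3) = 6
f(0) = 0
f(5) = -10
f(6) = -12
f(11) = -22
Sum = -38

-38


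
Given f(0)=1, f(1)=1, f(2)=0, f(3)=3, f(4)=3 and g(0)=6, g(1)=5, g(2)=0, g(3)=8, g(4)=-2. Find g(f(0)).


f(0) = 1
g(1) = 5

5


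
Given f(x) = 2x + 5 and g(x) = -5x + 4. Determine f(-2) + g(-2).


15


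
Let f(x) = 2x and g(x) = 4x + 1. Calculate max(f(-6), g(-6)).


f(-6) = -12
g(-6) = -23
max = -12

-12


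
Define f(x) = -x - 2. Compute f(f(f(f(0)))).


0


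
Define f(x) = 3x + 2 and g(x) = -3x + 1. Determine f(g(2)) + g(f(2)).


-36


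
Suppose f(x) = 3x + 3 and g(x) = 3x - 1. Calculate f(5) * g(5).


f(5) = 18
g(5) = 14
Product = 252

252


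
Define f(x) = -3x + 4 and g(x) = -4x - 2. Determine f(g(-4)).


g(-4) = 14
f(14) = -38

-38


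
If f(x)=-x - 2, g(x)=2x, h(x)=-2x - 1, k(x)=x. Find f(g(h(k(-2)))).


-8


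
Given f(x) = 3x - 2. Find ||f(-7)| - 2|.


f(-7) = -23
|-23| = 23
|23 - 2| = 21

21


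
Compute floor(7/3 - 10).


-8


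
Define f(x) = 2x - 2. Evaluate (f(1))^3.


f(1) = 0
(0)^3 = 0

0


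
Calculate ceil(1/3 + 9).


10


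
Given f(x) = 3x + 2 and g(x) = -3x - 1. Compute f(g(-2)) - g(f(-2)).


f(g(-2)) = 17
g(f(-2)) = 11
Difference = 6

6


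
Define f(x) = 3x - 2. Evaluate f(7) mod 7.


f(7) = 19
19 mod 7 = 5

5


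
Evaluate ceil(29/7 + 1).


6


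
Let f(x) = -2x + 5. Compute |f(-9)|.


f(-9) = 23
|23| = 23

23


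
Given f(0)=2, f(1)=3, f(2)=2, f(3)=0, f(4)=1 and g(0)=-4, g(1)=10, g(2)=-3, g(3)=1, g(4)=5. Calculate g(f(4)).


f(4) = 1
g(1) = 10

10


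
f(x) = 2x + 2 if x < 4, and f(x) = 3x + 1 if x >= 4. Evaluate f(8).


8 satisfies x >= 4
f(8) = 25

25


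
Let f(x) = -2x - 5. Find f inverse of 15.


-10


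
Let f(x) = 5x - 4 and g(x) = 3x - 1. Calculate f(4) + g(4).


27


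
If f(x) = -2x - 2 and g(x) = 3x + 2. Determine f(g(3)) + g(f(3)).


f(g(3)) = -24
g(f(3)) = -22
Sum = -46

-46


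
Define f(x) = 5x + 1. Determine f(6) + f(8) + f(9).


f(6) = 31
f(8) = 41
f(9) = 46
Sum = 118

118


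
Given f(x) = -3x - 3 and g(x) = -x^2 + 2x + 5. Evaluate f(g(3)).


g(3) = 2
f(2) = -9

-9


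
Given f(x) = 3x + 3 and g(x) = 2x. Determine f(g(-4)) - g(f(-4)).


f(g(-4)) = -21
g(f(-4)) = -18
Difference = -3

-3


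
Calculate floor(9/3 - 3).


0


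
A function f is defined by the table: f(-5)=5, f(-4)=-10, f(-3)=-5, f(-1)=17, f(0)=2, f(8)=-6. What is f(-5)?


Reading from the table at x = -5

5


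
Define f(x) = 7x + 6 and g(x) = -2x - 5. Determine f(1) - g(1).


f(1) = 13
g(1) = -7
Difference = 20

20


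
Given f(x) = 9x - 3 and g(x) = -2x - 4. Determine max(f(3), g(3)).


f(3) = 24
g(3) = -10
max = 24

24


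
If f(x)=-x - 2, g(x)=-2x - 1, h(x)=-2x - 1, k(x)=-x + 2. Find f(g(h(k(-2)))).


k(-2) = 4
h(4) = -9
g(-9) = 17
f(17) = -19

-19


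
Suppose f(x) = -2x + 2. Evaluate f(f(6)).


22


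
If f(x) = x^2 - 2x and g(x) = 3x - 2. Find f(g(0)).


g(0) = -2
f(-2) = 1*(-2)^2 - 2*(-2) = 8

8


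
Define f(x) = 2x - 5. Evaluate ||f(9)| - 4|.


f(9) = 13
|13| = 13
|13 - 4| = 9

9


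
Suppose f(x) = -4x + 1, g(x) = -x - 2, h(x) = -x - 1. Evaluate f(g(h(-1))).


h(-1) = 0
g(0) = -2
f(-2) = 9

9


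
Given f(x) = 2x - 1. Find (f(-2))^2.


f(-2) = -5
(-5)^2 = 25

25


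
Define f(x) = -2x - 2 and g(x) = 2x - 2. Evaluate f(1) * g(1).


f(1) = -4
g(1) = 0
Product = 0

0


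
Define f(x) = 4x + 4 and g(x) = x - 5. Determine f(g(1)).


-12


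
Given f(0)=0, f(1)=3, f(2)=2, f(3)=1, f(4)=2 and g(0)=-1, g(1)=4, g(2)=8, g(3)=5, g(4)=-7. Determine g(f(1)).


f(1) = 3
g(3) = 5

5


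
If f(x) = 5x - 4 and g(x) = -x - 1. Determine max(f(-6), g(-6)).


f(-6) = -34
g(-6) = 5
max = 5

5


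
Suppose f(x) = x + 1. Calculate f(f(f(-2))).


f(-2) = -1
f(-1) = 0
f(0) = 1

1


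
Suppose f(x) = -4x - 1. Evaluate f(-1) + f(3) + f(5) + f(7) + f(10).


f(-1) = 3
f(3) = -13
f(5) = -21
f(7) = -29
f(10) = -41
Sum = -101

-101


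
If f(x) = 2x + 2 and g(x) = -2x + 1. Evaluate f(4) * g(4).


f(4) = 10
g(4) = -7
Product = -70

-70


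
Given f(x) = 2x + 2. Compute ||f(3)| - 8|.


0


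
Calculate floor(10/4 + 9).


10/4 = 2.5
2.5 + 9 = 11.5
floor(11.5) = 11

11


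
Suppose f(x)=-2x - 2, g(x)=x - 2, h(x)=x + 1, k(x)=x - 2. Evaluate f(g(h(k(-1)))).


k(-1) = -3
h(-3) = -2
g(-2) = -4
f(-4) = 6

6


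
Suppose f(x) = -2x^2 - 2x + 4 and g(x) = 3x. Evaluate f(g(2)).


g(2) = 6
f(6) = (-2)*(6)^2 - 2*(6) + 4 = -80

-80


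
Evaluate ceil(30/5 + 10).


30/5 = 6
6 + 10 = 16
ceil(16) = 16

16


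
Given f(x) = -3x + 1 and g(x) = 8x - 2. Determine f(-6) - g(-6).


f(-6) = 19
g(-6) = -50
Difference = 69

69


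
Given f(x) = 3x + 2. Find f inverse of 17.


5


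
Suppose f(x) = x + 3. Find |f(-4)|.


f(-4) = -1
|-1| = 1

1


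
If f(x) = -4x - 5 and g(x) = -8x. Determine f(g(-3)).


g(-3) = 24
f(24) = -101

-101


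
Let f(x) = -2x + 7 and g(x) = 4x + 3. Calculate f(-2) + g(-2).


6


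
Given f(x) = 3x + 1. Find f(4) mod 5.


3


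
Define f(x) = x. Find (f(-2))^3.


-8


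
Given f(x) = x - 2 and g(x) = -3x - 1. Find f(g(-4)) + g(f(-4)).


26


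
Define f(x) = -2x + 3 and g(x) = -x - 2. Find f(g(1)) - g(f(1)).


f(g(1)) = 9
g(f(1)) = -3
Difference = 12

12


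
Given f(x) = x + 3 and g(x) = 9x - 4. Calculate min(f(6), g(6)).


9


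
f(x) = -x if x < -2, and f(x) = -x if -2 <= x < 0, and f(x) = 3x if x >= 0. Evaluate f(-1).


-1 satisfies -2 <= x < 0
f(-1) = 1

1


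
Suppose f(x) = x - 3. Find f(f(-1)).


f(-1) = -4
f(-4) = -7

-7


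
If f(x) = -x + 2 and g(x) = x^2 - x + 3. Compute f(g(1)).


g(1) = 3
f(3) = -1

-1


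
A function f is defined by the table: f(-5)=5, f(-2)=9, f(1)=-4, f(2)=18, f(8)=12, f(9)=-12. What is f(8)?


Reading from the table at x = 8

12


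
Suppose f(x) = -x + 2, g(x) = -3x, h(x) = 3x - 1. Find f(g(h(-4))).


h(-4) = -13
g(-13) = 39
f(39) = -37

-37


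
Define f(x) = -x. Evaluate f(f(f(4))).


-4


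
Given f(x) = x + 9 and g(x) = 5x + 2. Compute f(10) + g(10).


f(10) = 19
g(10) = 52
Sum = 71

71


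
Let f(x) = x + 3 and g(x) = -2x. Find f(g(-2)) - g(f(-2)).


f(g(-2)) = 7
g(f(-2)) = -2
Difference = 9

9


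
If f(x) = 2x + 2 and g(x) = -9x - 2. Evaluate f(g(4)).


g(4) = -38
f(-38) = -74

-74


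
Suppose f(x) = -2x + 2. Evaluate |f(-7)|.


f(-7) = 16
|16| = 16

16


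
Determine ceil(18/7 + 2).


5


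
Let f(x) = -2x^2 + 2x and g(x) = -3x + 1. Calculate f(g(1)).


g(1) = -2
f(-2) = (-2)*(-2)^2 + 2*(-2) = -12

-12


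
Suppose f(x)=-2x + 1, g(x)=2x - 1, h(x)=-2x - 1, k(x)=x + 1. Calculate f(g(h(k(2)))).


k(2) = 3
h(3) = -7
g(-7) = -15
f(-15) = 31

31


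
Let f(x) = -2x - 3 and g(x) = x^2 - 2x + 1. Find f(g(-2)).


-21


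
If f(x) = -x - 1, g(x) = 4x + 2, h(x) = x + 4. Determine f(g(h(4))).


-35


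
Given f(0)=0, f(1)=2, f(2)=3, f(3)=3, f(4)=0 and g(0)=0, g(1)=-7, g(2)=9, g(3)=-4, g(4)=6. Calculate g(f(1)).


f(1) = 2
g(2) = 9

9


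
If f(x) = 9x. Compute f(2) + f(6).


f(2) = 18
f(6) = 54
Sum = 72

72


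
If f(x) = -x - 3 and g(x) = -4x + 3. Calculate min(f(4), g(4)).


-13


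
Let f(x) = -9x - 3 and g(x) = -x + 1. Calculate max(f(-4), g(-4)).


33


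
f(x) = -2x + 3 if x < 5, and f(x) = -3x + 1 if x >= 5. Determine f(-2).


-2 satisfies x < 5
f(-2) = 7

7


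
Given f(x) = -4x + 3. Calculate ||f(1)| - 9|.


f(1) = -1
|-1| = 1
|1 - 9| = 8

8


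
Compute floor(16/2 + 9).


16/2 = 8
8 + 9 = 17
floor(17) = 17

17


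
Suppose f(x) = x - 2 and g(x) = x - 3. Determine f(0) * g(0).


f(0) = -2
g(0) = -3
Product = 6

6


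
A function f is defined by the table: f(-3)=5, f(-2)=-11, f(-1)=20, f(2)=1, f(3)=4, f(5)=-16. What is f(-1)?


Reading from the table at x = -1

20


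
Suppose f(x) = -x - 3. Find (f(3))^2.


36


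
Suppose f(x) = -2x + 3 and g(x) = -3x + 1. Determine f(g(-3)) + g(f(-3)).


-43


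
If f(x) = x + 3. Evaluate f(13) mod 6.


f(13) = 16
16 mod 6 = 4

4


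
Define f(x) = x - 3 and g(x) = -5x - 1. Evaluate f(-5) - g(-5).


f(-5) = -8
g(-5) = 24
Difference = -32

-32


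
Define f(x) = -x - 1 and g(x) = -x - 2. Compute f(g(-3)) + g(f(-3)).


f(g(-3)) = -2
g(f(-3)) = -4
Sum = -6

-6


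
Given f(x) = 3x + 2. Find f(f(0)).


f(0) = 2
f(2) = 8

8


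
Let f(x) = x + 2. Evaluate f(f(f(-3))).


3


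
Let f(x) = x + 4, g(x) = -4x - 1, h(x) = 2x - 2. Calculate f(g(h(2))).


h(2) = 2
g(2) = -9
f(-9) = -5

-5


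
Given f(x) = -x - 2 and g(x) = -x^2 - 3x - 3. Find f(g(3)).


g(3) = -21
f(-21) = 19

19


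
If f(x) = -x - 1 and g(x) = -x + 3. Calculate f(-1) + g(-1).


f(-1) = 0
g(-1) = 4
Sum = 4

4


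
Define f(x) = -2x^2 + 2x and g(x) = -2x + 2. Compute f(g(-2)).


g(-2) = 6
f(6) = (-2)*(6)^2 + 2*(6) = -60

-60


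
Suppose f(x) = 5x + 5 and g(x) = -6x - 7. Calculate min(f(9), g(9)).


f(9) = 50
g(9) = -61
min = -61

-61


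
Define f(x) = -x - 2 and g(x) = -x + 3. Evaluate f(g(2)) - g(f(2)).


f(g(2)) = -3
g(f(2)) = 7
Difference = -10

-10


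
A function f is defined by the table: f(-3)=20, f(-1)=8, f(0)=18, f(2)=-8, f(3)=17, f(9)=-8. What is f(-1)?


Reading from the table at x = -1

8


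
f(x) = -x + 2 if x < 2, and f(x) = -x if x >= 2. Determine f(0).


2


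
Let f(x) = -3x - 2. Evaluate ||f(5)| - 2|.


15


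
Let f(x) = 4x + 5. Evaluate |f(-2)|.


f(-2) = -3
|-3| = 3

3


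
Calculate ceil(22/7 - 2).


22/7 = 3.1429
3.1429 - 2 = 1.1429
ceil(1.1429) = 2

2


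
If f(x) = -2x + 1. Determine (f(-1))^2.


f(-1) = 3
(3)^2 = 9

9


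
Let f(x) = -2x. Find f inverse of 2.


Solve -2x = 2
x = (2) / (-2) = -1

-1


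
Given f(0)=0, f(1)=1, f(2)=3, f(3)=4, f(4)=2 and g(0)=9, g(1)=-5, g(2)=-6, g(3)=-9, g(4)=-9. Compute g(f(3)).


-9


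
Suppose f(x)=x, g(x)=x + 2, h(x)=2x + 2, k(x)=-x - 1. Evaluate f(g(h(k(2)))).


k(2) = -3
h(-3) = -4
g(-4) = -2
f(-2) = -2

-2


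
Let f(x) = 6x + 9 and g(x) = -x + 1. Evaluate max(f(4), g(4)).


f(4) = 33
g(4) = -3
max = 33

33


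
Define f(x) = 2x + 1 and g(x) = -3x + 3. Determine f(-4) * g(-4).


f(-4) = -7
g(-4) = 15
Product = -105

-105


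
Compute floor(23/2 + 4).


23/2 = 11.5
11.5 + 4 = 15.5
floor(15.5) = 15

15


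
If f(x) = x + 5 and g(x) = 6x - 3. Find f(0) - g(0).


8


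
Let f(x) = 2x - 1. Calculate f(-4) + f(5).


f(-4) = -9
f(5) = 9
Sum = 0

0


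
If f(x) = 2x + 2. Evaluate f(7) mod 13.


3


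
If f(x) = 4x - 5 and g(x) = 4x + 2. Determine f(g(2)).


g(2) = 10
f(10) = 35

35


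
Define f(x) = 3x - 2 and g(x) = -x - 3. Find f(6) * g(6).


f(6) = 16
g(6) = -9
Product = -144

-144


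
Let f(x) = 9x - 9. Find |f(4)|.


f(4) = 27
|27| = 27

27


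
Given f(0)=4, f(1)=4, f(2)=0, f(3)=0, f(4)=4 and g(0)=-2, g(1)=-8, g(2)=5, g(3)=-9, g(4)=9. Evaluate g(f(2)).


f(2) = 0
g(0) = -2

-2


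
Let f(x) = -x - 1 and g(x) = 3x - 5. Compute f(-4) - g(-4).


f(-4) = 3
g(-4) = -17
Difference = 20

20


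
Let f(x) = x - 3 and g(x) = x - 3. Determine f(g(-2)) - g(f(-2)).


f(g(-2)) = -8
g(f(-2)) = -8
Difference = 0

0


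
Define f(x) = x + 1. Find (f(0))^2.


f(0) = 1
(1)^2 = 1

1


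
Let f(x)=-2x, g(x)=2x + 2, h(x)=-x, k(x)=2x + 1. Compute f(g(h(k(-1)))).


k(-1) = -1
h(-1) = 1
g(1) = 4
f(4) = -8

-8


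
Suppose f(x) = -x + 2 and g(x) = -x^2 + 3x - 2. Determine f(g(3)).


4


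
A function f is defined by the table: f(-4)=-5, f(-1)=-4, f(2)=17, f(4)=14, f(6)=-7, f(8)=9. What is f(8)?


Reading from the table at x = 8

9


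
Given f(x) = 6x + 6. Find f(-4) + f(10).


f(-4) = -18
f(10) = 66
Sum = 48

48


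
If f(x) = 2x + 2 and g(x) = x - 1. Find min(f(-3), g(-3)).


f(-3) = -4
g(-3) = -4
min = -4

-4


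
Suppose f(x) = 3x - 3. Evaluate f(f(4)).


f(4) = 9
f(9) = 24

24


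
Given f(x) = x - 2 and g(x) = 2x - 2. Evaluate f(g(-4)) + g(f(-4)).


f(g(-4)) = -12
g(f(-4)) = -14
Sum = -26

-26


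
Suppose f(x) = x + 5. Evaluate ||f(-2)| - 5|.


f(-2) = 3
|3| = 3
|3 - 5| = 2

2


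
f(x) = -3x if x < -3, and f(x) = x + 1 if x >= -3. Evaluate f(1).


1 satisfies x >= -3
f(1) = 2

2


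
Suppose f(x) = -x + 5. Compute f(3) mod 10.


f(3) = 2
2 mod 10 = 2

2


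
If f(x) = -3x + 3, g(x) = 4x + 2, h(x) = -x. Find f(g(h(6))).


69


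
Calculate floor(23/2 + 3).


23/2 = 11.5
11.5 + 3 = 14.5
floor(14.5) = 14

14


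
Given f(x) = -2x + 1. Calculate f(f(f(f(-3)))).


f(-3) = 7
f(7) = -13
f(-13) = 27
f(27) = -53

-53


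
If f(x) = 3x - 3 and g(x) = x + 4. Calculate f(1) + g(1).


f(1) = 0
g(1) = 5
Sum = 5

5


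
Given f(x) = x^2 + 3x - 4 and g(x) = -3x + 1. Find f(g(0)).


g(0) = 1
f(1) = 1*(1)^2 + 3*(1) - 4 = 0

0


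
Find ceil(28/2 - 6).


28/2 = 14
14 - 6 = 8
ceil(8) = 8

8


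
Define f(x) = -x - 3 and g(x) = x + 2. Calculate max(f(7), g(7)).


f(7) = -10
g(7) = 9
max = 9

9


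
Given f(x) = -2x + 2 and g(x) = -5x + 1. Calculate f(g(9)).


90


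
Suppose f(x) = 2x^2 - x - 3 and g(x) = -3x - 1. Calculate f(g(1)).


g(1) = -4
f(-4) = 2*(-4)^2 - 1*(-4) - 3 = 33

33


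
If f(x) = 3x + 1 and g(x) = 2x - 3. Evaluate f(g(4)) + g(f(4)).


f(g(4)) = 16
g(f(4)) = 23
Sum = 39

39


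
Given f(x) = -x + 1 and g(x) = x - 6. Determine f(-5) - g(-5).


f(-5) = 6
g(-5) = -11
Difference = 17

17


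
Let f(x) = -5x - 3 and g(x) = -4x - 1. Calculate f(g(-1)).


g(-1) = 3
f(3) = -18

-18


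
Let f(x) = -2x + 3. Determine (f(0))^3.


f(0) = 3
(3)^3 = 27

27


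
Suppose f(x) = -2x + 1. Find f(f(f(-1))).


f(-1) = 3
f(3) = -5
f(-5) = 11

11


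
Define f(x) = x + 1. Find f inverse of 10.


Solve x + 1 = 10
x = (10 - 1) / 1 = 9

9


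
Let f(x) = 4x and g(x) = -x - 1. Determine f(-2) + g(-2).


f(-2) = -8
g(-2) = 1
Sum = -7

-7


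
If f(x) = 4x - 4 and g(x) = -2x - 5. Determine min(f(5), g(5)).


-15


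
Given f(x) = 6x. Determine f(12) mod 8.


0


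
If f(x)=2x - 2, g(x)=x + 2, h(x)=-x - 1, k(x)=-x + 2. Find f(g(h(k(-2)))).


k(-2) = 4
h(4) = -5
g(-5) = -3
f(-3) = -8

-8


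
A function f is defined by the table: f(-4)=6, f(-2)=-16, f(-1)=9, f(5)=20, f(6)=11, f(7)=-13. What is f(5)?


20


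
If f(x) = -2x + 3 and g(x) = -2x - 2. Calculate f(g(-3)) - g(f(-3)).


f(g(-3)) = -5
g(f(-3)) = -20
Difference = 15

15


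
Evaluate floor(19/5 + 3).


19/5 = 3.8
3.8 + 3 = 6.8
floor(6.8) = 6

6


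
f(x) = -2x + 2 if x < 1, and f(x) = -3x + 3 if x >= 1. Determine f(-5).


12


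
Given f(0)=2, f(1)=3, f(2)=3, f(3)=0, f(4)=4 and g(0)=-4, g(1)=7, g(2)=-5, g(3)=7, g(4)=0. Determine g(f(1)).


f(1) = 3
g(3) = 7

7


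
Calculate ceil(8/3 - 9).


8/3 = 2.6667
2.6667 - 9 = -6.3333
ceil(-6.3333) = -6

-6


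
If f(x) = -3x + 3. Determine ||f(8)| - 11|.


f(8) = -21
|-21| = 21
|21 - 11| = 10

10


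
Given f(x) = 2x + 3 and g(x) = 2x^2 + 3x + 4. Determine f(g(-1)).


g(-1) = 3
f(3) = 9

9


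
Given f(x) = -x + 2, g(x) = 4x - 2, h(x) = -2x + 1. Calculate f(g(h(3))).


h(3) = -5
g(-5) = -22
f(-22) = 24

24


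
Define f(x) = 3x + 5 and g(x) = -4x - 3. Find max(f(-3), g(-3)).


f(-3) = -4
g(-3) = 9
max = 9

9


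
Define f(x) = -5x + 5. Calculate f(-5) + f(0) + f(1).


35


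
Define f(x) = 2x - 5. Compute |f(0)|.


5


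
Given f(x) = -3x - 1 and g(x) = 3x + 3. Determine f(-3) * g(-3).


f(-3) = 8
g(-3) = -6
Product = -48

-48


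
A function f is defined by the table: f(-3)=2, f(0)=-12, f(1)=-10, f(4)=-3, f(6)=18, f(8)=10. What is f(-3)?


2


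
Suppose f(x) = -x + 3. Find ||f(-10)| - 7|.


f(-10) = 13
|13| = 13
|13 - 7| = 6

6


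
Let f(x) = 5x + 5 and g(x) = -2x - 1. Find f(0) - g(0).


f(0) = 5
g(0) = -1
Difference = 6

6


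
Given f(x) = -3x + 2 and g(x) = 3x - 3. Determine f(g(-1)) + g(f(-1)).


f(g(-1)) = 20
g(f(-1)) = 12
Sum = 32

32


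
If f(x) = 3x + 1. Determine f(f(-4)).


-32


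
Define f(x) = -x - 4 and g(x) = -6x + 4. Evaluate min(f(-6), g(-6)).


f(-6) = 2
g(-6) = 40
min = 2

2


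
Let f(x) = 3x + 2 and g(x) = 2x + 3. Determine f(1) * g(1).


25


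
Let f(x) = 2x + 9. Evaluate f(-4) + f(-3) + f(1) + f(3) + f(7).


f(-4) = 1
f(-3) = 3
f(1) = 11
f(3) = 15
f(7) = 23
Sum = 53

53


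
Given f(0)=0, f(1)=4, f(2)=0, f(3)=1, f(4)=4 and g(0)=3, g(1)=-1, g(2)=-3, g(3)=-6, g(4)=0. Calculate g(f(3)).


f(3) = 1
g(1) = -1

-1


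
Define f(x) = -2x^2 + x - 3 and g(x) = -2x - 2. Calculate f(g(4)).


g(4) = -10
f(-10) = (-2)*(-10)^2 + 1*(-10) - 3 = -213

-213


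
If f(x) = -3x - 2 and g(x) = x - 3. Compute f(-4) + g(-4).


f(-4) = 10
g(-4) = -7
Sum = 3

3


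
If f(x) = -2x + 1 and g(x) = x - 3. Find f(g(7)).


-7


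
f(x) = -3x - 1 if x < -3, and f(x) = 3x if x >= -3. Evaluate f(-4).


-4 satisfies x < -3
f(-4) = 11

11


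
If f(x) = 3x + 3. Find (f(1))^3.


216


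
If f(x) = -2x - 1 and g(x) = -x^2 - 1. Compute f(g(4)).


g(4) = -17
f(-17) = 33

33


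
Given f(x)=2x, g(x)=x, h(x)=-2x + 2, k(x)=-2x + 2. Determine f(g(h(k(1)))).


k(1) = 0
h(0) = 2
g(2) = 2
f(2) = 4

4


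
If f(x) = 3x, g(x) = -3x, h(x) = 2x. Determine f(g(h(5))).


-90


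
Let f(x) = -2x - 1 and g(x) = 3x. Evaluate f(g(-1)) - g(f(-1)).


f(g(-1)) = 5
g(f(-1)) = 3
Difference = 2

2


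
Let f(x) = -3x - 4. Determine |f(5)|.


f(5) = -19
|-19| = 19

19


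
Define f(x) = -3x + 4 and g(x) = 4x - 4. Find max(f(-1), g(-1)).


f(-1) = 7
g(-1) = -8
max = 7

7


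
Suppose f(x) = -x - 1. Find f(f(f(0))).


f(0) = -1
f(-1) = 0
f(0) = -1

-1


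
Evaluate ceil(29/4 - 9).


-1


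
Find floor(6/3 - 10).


-8


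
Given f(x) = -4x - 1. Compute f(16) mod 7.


f(16) = -65
-65 mod 7 = 5

5


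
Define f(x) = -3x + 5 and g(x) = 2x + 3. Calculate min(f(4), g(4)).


f(4) = -7
g(4) = 11
min = -7

-7


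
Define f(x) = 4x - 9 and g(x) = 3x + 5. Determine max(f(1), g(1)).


f(1) = -5
g(1) = 8
max = 8

8


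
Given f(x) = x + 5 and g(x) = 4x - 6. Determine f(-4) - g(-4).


f(-4) = 1
g(-4) = -22
Difference = 23

23


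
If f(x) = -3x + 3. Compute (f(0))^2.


f(0) = 3
(3)^2 = 9

9


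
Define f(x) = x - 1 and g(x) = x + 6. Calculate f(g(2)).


g(2) = 8
f(8) = 7

7


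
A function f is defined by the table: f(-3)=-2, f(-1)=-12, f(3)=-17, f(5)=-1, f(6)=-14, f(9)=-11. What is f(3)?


Reading from the table at x = 3

-17


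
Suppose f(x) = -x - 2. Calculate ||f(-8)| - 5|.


f(-8) = 6
|6| = 6
|6 - 5| = 1

1


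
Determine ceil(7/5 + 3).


7/5 = 1.4
1.4 + 3 = 4.4
ceil(4.4) = 5

5


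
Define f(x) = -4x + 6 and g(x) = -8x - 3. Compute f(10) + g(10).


f(10) = -34
g(10) = -83
Sum = -117

-117


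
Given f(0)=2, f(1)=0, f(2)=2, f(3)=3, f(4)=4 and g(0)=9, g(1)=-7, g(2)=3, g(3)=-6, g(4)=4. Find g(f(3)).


f(3) = 3
g(3) = -6

-6


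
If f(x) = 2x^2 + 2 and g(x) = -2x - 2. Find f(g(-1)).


g(-1) = 0
f(0) = 2*(0)^2 + 2 = 2

2


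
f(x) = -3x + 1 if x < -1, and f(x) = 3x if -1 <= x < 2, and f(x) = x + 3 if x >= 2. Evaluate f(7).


7 satisfies x >= 2
f(7) = 10

10


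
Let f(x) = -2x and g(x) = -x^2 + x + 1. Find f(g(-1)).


g(-1) = -1
f(-1) = 2

2


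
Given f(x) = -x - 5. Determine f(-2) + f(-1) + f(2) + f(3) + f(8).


f(-2) = -3
f(-1) = -4
f(2) = -7
f(3) = -8
f(8) = -13
Sum = -35

-35


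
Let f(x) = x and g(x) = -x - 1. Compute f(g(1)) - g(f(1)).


f(g(1)) = -2
g(f(1)) = -2
Difference = 0

0


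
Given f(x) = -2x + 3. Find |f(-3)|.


f(-3) = 9
|9| = 9

9


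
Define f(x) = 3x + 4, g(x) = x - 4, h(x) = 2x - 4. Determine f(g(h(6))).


h(6) = 8
g(8) = 4
f(4) = 16

16


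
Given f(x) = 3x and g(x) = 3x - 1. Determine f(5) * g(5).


f(5) = 15
g(5) = 14
Product = 210

210


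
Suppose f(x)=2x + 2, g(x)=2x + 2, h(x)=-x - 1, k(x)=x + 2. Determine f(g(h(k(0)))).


k(0) = 2
h(2) = -3
g(-3) = -4
f(-4) = -6

-6


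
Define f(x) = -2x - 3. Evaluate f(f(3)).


15


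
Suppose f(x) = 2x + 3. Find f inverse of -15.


Solve 2x + 3 = -15
x = (-15 - 3) / 2 = -9

-9


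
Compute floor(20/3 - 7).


20/3 = 6.6667
6.6667 - 7 = -0.3333
floor(-0.3333) = -1

-1


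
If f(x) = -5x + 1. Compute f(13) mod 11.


f(13) = -64
-64 mod 11 = 2

2


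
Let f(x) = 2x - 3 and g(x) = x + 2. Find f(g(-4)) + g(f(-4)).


f(g(-4)) = -7
g(f(-4)) = -9
Sum = -16

-16


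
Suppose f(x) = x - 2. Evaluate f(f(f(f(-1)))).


-9


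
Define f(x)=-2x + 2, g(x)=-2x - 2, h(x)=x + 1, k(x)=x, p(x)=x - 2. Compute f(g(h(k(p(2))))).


p(2) = 0
k(0) = 0
h(0) = 1
g(1) = -4
f(-4) = 10

10


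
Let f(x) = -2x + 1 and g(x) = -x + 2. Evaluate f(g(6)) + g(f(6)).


f(g(6)) = 9
g(f(6)) = 13
Sum = 22

22


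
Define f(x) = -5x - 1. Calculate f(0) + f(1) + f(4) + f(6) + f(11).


f(0) = -1
f(1) = -6
f(4) = -21
f(6) = -31
f(11) = -56
Sum = -115

-115


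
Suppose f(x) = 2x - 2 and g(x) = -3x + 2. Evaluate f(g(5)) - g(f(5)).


f(g(5)) = -28
g(f(5)) = -22
Difference = -6

-6


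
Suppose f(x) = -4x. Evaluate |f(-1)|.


f(-1) = 4
|4| = 4

4


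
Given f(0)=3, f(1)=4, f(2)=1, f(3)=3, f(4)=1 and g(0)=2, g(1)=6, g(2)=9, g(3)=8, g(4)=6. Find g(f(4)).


f(4) = 1
g(1) = 6

6


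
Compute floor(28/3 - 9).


28/3 = 9.3333
9.3333 - 9 = 0.3333
floor(0.3333) = 0

0


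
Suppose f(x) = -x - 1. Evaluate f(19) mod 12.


f(19) = -20
-20 mod 12 = 4

4


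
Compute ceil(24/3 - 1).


24/3 = 8
8 - 1 = 7
ceil(7) = 7

7


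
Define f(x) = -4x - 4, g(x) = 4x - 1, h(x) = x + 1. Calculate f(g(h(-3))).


h(-3) = -2
g(-2) = -9
f(-9) = 32

32


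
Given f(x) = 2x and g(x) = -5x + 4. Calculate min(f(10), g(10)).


-46


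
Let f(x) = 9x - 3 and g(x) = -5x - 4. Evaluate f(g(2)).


g(2) = -14
f(-14) = -129

-129


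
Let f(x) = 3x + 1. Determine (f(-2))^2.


f(-2) = -5
(-5)^2 = 25

25


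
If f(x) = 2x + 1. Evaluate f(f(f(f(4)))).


f(4) = 9
f(9) = 19
f(19) = 39
f(39) = 79

79


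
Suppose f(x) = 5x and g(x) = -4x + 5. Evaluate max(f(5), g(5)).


f(5) = 25
g(5) = -15
max = 25

25


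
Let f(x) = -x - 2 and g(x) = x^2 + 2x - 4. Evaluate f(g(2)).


g(2) = 4
f(4) = -6

-6


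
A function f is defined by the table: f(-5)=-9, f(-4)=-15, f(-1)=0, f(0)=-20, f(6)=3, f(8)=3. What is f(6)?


3


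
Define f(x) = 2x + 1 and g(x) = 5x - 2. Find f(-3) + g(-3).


f(-3) = -5
g(-3) = -17
Sum = -22

-22


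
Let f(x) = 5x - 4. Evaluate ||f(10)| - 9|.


f(10) = 46
|46| = 46
|46 - 9| = 37

37


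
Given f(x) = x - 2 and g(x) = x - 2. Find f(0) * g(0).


f(0) = -2
g(0) = -2
Product = 4

4


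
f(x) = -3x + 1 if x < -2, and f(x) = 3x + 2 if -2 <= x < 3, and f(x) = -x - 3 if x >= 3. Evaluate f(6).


6 satisfies x >= 3
f(6) = -9

-9


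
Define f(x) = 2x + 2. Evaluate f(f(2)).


14


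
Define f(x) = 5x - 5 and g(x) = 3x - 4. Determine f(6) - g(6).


11


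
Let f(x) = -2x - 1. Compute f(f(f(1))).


f(1) = -3
f(-3) = 5
f(5) = -11

-11


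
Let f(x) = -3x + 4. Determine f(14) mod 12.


f(14) = -38
-38 mod 12 = 10

10


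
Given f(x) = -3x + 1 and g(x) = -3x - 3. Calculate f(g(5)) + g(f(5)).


f(g(5)) = 55
g(f(5)) = 39
Sum = 94

94


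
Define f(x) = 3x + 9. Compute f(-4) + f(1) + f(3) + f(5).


f(-4) = -3
f(1) = 12
f(3) = 18
f(5) = 24
Sum = 51

51


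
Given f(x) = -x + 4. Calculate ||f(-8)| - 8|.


f(-8) = 12
|12| = 12
|12 - 8| = 4

4


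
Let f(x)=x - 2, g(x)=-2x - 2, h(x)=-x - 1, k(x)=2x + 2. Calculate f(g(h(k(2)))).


k(2) = 6
h(6) = -7
g(-7) = 12
f(12) = 10

10


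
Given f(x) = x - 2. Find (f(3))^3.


f(3) = 1
(1)^3 = 1

1


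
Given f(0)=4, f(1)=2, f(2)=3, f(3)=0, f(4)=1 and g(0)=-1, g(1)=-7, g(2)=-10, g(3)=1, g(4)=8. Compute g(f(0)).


f(0) = 4
g(4) = 8

8


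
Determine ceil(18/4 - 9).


-4


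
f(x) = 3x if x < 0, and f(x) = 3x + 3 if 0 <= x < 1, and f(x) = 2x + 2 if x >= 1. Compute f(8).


8 satisfies x >= 1
f(8) = 18

18


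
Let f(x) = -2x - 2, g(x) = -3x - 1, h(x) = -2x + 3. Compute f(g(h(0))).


18


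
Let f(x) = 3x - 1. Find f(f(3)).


f(3) = 8
f(8) = 23

23


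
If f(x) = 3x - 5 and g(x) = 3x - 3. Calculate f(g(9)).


67


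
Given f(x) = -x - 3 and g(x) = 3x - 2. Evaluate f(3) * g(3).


f(3) = -6
g(3) = 7
Product = -42

-42


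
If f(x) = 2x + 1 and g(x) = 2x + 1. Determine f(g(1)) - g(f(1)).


f(g(1)) = 7
g(f(1)) = 7
Difference = 0

0


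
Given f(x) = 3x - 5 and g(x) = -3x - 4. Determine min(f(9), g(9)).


f(9) = 22
g(9) = -31
min = -31

-31


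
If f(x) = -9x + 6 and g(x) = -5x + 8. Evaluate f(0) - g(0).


f(0) = 6
g(0) = 8
Difference = -2

-2


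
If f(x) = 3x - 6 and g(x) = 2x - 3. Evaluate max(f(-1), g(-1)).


f(-1) = -9
g(-1) = -5
max = -5

-5


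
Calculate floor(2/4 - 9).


2/4 = 0.5
0.5 - 9 = -8.5
floor(-8.5) = -9

-9


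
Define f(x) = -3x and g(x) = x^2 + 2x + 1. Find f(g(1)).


-12


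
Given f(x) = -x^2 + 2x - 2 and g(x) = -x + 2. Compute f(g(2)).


g(2) = 0
f(0) = (-1)*(0)^2 + 2*(0) - 2 = -2

-2


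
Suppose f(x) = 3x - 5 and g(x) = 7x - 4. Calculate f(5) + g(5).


f(5) = 10
g(5) = 31
Sum = 41

41


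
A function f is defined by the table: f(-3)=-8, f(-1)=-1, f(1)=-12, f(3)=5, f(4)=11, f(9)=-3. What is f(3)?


5


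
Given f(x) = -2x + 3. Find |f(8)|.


f(8) = -13
|-13| = 13

13


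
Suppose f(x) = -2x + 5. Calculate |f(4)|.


3


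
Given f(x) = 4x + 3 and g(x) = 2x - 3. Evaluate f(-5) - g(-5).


f(-5) = -17
g(-5) = -13
Difference = -4

-4


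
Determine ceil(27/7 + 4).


27/7 = 3.8571
3.8571 + 4 = 7.8571
ceil(7.8571) = 8

8


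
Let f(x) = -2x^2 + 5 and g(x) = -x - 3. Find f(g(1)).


-27


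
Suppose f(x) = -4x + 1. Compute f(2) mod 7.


f(2) = -7
-7 mod 7 = 0

0


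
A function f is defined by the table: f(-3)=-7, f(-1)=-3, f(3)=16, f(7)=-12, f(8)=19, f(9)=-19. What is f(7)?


Reading from the table at x = 7

-12


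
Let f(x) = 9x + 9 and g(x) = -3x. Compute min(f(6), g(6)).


f(6) = 63
g(6) = -18
min = -18

-18


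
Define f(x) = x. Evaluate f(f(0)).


0


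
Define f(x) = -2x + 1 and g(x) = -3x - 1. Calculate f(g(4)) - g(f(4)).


f(g(4)) = 27
g(f(4)) = 20
Difference = 7

7


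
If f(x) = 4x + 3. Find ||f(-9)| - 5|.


28


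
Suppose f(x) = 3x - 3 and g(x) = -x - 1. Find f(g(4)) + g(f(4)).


f(g(4)) = -18
g(f(4)) = -10
Sum = -28

-28


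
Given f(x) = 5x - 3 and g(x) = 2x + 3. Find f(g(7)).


g(7) = 17
f(17) = 82

82


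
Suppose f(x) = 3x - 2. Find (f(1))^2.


1


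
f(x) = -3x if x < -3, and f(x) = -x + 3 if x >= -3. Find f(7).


7 satisfies x >= -3
f(7) = -4

-4


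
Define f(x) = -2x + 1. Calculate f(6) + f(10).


f(6) = -11
f(10) = -19
Sum = -30

-30


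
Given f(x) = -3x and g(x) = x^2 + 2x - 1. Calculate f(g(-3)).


g(-3) = 2
f(2) = -6

-6


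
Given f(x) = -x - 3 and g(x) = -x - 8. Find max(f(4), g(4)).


-7


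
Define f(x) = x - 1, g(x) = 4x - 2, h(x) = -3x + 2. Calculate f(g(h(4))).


-43


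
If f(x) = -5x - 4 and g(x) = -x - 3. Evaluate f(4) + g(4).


f(4) = -24
g(4) = -7
Sum = -31

-31


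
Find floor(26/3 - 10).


26/3 = 8.6667
8.6667 - 10 = -1.3333
floor(-1.3333) = -2

-2


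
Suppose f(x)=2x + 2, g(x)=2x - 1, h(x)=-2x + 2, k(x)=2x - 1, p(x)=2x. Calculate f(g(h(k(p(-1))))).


p(-1) = -2
k(-2) = -5
h(-5) = 12
g(12) = 23
f(23) = 48

48
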